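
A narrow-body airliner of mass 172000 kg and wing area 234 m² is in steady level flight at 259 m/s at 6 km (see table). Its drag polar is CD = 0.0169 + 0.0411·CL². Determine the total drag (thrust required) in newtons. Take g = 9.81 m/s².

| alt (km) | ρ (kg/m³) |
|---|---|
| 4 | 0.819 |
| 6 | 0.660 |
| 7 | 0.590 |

At 6 km, from the table: ρ = 0.660 kg/m³.
In steady level flight, lift balances weight: W = mg = 172000 × 9.81 = 1.6873×10^6 N.
Dynamic pressure q = 0.5 × 0.66 × 259² = 22140 Pa.
Required CL = L/(qS) = 1.6873×10^6/(22140·234) = 0.3257.
CD = 0.0169 + 0.0411 × 0.3257² = 0.02126.
D = q·S·CD = 22140 × 234 × 0.02126 = 1.101×10^5 N

D = 1.1×10^5 N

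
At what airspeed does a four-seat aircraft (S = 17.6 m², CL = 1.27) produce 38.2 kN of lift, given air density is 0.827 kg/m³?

v = 64.3 m/s

L = ½ρv²S·CL ⇒ v = √(2L/(ρ·S·CL))
v = √(2 × 38200 / (0.827 × 17.6 × 1.27)) = √4133 = 64.3 m/s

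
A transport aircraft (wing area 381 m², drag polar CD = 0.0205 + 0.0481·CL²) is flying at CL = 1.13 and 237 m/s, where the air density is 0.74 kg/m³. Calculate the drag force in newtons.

D = 6.49×10^5 N

CD = 0.0205 + 0.0481 × 1.13² = 0.08192
D = ½ρv²S·CD = ½ × 0.74 × 237² × 381 × 0.08192 = 6.49×10^5 N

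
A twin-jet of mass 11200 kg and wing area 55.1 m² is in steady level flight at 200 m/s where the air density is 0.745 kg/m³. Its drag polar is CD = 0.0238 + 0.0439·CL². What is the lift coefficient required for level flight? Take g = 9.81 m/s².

CL = 0.134

In steady level flight, lift balances weight: W = mg = 11200 × 9.81 = 1.0987×10^5 N.
q = ½ρv² = ½ × 0.745 × 200² = 14900 Pa.
Required CL = L/(qS) = 1.0987×10^5/(14900·55.1) = 0.1338.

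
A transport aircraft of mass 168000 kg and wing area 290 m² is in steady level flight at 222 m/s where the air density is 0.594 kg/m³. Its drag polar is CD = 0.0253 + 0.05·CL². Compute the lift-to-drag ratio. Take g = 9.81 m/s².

In steady level flight, lift balances weight: W = mg = 168000 × 9.81 = 1.6481×10^6 N.
Dynamic pressure q = 0.5 × 0.594 × 222² = 14640 Pa.
Required CL = L/(qS) = 1.6481×10^6/(14640·290) = 0.3883.
CD = 0.0253 + 0.05 × 0.3883² = 0.03284.
L/D = CL/CD = 0.3883 / 0.03284 = 11.8

L/D = 11.8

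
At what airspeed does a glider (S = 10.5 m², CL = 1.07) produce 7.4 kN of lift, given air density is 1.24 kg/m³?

v = 32.6 m/s

L = ½ρv²S·CL ⇒ v = √(2L/(ρ·S·CL))
v = √(2 × 7400 / (1.24 × 10.5 × 1.07)) = √1062 = 32.6 m/s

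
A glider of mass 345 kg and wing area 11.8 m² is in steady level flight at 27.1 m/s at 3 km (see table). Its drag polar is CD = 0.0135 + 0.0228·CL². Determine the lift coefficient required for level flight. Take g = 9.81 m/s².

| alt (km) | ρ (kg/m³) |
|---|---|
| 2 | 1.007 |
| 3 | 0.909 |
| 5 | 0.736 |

CL = 0.859

At 3 km, from the table: ρ = 0.909 kg/m³.
Weight W = mg = 345 × 9.81 = 3384.5 N; in level flight L = W.
Dynamic pressure q = 0.5 × 0.909 × 27.1² = 333.8 Pa.
CL = 2W/(ρv²S) = 2×3384.5/(0.909×27.1²×11.8) = 0.8593.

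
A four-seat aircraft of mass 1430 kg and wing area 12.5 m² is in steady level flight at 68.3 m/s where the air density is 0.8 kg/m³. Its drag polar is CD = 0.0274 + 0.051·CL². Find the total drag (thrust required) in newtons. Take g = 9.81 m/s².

Weight W = mg = 1430 × 9.81 = 14028 N; in level flight L = W.
Dynamic pressure q = 0.5 × 0.8 × 68.3² = 1866 Pa.
CL = 2W/(ρv²S) = 2×14028/(0.8×68.3²×12.5) = 0.6014.
CD = 0.0274 + 0.051 × 0.6014² = 0.04585.
D = q·S·CD = 1866 × 12.5 × 0.04585 = 1069 N

D = 1070 N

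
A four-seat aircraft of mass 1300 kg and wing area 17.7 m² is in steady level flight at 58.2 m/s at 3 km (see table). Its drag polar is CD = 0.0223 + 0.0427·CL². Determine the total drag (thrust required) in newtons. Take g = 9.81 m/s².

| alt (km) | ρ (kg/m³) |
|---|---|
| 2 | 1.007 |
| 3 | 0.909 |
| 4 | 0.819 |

D = 863 N

At 3 km, from the table: ρ = 0.909 kg/m³.
Weight W = mg = 1300 × 9.81 = 12753 N; in level flight L = W.
Dynamic pressure q = 0.5 × 0.909 × 58.2² = 1540 Pa.
CL = 2W/(ρv²S) = 2×12753/(0.909×58.2²×17.7) = 0.468.
CD = 0.0223 + 0.0427 × 0.468² = 0.03165.
D = q·S·CD = 1540 × 17.7 × 0.03165 = 862.5 N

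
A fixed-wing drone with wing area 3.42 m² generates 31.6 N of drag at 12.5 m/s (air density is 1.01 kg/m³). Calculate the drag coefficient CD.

CD = 0.117

From D = ½ρv²S·CD, rearranging gives CD = 2D/(ρv²S).
CD = 2 × 31.6 / (1.01 × 12.5² × 3.42) = 0.117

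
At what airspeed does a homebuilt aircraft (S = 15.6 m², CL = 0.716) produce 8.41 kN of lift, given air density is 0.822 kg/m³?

v = 42.8 m/s

L = ½ρv²S·CL ⇒ v = √(2L/(ρ·S·CL))
v = √(2 × 8410 / (0.822 × 15.6 × 0.716)) = √1832 = 42.8 m/s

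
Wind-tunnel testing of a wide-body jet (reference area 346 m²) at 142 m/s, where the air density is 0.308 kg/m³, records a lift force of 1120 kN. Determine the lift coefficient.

From L = ½ρv²S·CL, rearranging gives CL = 2L/(ρv²S).
CL = 2 × 1.12×10^6 / (0.308 × 142² × 346) = 1.04

CL = 1.04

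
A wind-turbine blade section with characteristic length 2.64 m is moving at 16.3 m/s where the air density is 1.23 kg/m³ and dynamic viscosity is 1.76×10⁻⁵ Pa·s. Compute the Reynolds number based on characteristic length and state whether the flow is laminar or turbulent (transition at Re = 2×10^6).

Re = 3.01×10^6 (turbulent)

Re = ρ·v·c/μ = 1.23 × 16.3 × 2.64 / (1.76×10⁻⁵) = 3.01×10^6
Since 3.01×10^6 > 2×10^6, the flow is turbulent.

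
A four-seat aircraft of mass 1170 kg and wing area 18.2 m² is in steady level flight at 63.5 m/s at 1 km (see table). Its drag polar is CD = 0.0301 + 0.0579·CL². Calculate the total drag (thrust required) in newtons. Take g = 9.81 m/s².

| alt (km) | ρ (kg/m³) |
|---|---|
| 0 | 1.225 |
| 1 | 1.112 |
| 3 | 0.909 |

At 1 km, from the table: ρ = 1.112 kg/m³.
Weight W = mg = 1170 × 9.81 = 11478 N; in level flight L = W.
q = ½ρv² = ½ × 1.112 × 63.5² = 2242 Pa.
Required CL = L/(qS) = 11478/(2242·18.2) = 0.2813.
CD = 0.0301 + 0.0579 × 0.2813² = 0.03468.
D = q·S·CD = 2242 × 18.2 × 0.03468 = 1415 N

D = 1420 N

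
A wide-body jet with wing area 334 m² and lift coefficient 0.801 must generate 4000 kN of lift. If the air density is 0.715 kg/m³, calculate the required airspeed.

L = ½ρv²S·CL ⇒ v = √(2L/(ρ·S·CL))
v = √(2 × 4×10^6 / (0.715 × 334 × 0.801)) = √41820 = 205 m/s

v = 205 m/s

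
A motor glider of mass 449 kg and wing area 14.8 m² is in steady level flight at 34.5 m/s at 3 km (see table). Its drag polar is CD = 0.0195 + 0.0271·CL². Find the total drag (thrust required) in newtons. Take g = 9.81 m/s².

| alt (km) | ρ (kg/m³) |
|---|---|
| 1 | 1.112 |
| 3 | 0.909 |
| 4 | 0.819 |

At 3 km, from the table: ρ = 0.909 kg/m³.
Level flight ⇒ L = W = m·g = 449 × 9.81 = 4404.7 N.
q = ½ρv² = ½ × 0.909 × 34.5² = 541 Pa.
CL = 2W/(ρv²S) = 2×4404.7/(0.909×34.5²×14.8) = 0.5502.
CD = 0.0195 + 0.0271 × 0.5502² = 0.0277.
D = q·S·CD = 541 × 14.8 × 0.0277 = 221.8 N

D = 222 N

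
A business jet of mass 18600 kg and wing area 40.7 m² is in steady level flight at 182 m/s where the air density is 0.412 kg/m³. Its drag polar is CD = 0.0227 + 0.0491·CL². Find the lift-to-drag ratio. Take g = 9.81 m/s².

Weight W = mg = 18600 × 9.81 = 1.8247×10^5 N; in level flight L = W.
q = ½ρv² = ½ × 0.412 × 182² = 6824 Pa.
CL = W/(q·S) = 1.8247×10^5 / (6824 × 40.7) = 0.657.
CD = 0.0227 + 0.0491 × 0.657² = 0.0439.
L/D = CL/CD = 0.657 / 0.0439 = 15

L/D = 15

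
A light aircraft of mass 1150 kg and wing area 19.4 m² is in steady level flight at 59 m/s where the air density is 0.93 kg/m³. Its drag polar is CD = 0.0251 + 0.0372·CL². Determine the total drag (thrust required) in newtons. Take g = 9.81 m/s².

Level flight ⇒ L = W = m·g = 1150 × 9.81 = 11282 N.
q = ½ρv² = ½ × 0.93 × 59² = 1619 Pa.
CL = W/(q·S) = 11282 / (1619 × 19.4) = 0.3593.
CD = 0.0251 + 0.0372 × 0.3593² = 0.0299.
D = q·S·CD = 1619 × 19.4 × 0.0299 = 939 N

D = 939 N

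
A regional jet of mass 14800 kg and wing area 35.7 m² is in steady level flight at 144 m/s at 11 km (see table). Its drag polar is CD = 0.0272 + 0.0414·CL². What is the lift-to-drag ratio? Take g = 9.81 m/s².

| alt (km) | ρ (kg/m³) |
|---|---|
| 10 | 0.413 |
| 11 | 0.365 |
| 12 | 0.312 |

At 11 km, from the table: ρ = 0.365 kg/m³.
Weight W = mg = 14800 × 9.81 = 1.4519×10^5 N; in level flight L = W.
Dynamic pressure q = 0.5 × 0.365 × 144² = 3784 Pa.
CL = 2W/(ρv²S) = 2×1.4519×10^5/(0.365×144²×35.7) = 1.075.
CD = 0.0272 + 0.0414 × 1.075² = 0.07501.
L/D = CL/CD = 1.075 / 0.07501 = 14.3

L/D = 14.3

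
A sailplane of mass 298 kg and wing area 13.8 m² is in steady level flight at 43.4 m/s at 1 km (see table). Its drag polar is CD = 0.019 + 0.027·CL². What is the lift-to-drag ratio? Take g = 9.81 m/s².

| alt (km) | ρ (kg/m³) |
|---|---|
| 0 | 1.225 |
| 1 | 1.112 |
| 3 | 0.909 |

L/D = 10.1

At 1 km, from the table: ρ = 1.112 kg/m³.
In steady level flight, lift balances weight: W = mg = 298 × 9.81 = 2923.4 N.
Dynamic pressure q = 0.5 × 1.112 × 43.4² = 1047 Pa.
CL = 2W/(ρv²S) = 2×2923.4/(1.112×43.4²×13.8) = 0.2023.
CD = 0.019 + 0.027 × 0.2023² = 0.0201.
L/D = CL/CD = 0.2023 / 0.0201 = 10.1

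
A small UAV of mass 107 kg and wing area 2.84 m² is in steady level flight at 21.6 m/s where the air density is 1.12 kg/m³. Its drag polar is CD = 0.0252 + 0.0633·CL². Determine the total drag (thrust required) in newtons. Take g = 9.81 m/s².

D = 113 N

In steady level flight, lift balances weight: W = mg = 107 × 9.81 = 1049.7 N.
q = ½ρv² = ½ × 1.12 × 21.6² = 261.3 Pa.
Required CL = L/(qS) = 1049.7/(261.3·2.84) = 1.415.
CD = 0.0252 + 0.0633 × 1.415² = 0.1519.
D = q·S·CD = 261.3 × 2.84 × 0.1519 = 112.7 N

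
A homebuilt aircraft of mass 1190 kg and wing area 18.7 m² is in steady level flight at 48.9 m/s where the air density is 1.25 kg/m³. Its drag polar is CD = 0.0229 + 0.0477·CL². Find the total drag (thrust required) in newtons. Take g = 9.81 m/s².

D = 873 N

Weight W = mg = 1190 × 9.81 = 11674 N; in level flight L = W.
Dynamic pressure q = 0.5 × 1.25 × 48.9² = 1495 Pa.
CL = W/(q·S) = 11674 / (1495 × 18.7) = 0.4177.
CD = 0.0229 + 0.0477 × 0.4177² = 0.03122.
D = q·S·CD = 1495 × 18.7 × 0.03122 = 872.6 N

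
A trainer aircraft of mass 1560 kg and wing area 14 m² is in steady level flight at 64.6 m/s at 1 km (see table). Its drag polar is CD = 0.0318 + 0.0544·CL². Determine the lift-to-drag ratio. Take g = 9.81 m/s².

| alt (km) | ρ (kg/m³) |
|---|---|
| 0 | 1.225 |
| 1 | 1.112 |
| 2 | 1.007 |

L/D = 10.7

At 1 km, from the table: ρ = 1.112 kg/m³.
In steady level flight, lift balances weight: W = mg = 1560 × 9.81 = 15304 N.
Dynamic pressure q = 0.5 × 1.112 × 64.6² = 2320 Pa.
Required CL = L/(qS) = 15304/(2320·14) = 0.4711.
CD = 0.0318 + 0.0544 × 0.4711² = 0.04387.
L/D = CL/CD = 0.4711 / 0.04387 = 10.7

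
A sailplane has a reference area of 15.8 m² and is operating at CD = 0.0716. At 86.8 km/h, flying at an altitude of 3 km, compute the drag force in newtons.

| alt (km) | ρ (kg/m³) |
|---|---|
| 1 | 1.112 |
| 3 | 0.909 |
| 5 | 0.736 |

D = 299 N

At 3 km, from the table: ρ = 0.909 kg/m³.
Convert speed: v = 86.8 km/h ÷ 3.6 = 24.11 m/s.
Dynamic pressure q = ½ρv² = ½ × 0.909 × 24.11² = 264.2 Pa.
D = q·S·CD = 264.2 × 15.8 × 0.0716 = 299 N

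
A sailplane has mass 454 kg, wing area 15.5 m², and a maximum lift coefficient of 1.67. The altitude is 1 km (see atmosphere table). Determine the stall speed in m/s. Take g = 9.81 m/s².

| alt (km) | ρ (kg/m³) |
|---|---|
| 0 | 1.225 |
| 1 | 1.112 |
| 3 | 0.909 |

V_stall = 17.6 m/s

At 1 km, from the table: ρ = 1.112 kg/m³.
At stall, lift equals weight: L = W = m·g = 454 × 9.81 = 4454 N.
From L = ½ρV²S·CL,max = W: V_stall = √(2W/(ρSCL,max)) = √(2·4454/(1.112·15.5·1.67))
V_stall = √309.5 = 17.6 m/s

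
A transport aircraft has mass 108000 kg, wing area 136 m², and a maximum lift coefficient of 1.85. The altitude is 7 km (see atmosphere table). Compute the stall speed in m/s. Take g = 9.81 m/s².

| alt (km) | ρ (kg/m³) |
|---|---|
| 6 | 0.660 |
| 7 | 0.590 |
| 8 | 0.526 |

At 7 km, from the table: ρ = 0.590 kg/m³.
Stall occurs when L = W at CL,max. W = mg = 108000 × 9.81 = 1.059×10^6 N.
From L = ½ρV²S·CL,max = W: V_stall = √(2W/(ρSCL,max)) = √(2·1.059×10^6/(0.59·136·1.85))
V_stall = √14270 = 119 m/s

V_stall = 119 m/s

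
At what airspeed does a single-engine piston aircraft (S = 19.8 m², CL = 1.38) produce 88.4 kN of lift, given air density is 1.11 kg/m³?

v = 76.3 m/s

L = ½ρv²S·CL ⇒ v = √(2L/(ρ·S·CL))
v = √(2 × 88400 / (1.11 × 19.8 × 1.38)) = √5829 = 76.3 m/s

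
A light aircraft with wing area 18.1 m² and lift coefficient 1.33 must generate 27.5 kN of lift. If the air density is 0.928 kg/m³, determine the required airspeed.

L = ½ρv²S·CL ⇒ v = √(2L/(ρ·S·CL))
v = √(2 × 27500 / (0.928 × 18.1 × 1.33)) = √2462 = 49.6 m/s

v = 49.6 m/s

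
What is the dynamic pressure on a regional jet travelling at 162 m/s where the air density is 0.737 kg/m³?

q = ½ρv² = ½ × 0.737 × 162² = 9670 Pa

q = 9670 Pa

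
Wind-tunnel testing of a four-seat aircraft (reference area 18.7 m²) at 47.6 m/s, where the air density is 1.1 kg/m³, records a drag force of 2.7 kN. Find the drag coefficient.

CD = 0.116

From D = ½ρv²S·CD, rearranging gives CD = 2D/(ρv²S).
CD = 2 × 2700 / (1.1 × 47.6² × 18.7) = 0.116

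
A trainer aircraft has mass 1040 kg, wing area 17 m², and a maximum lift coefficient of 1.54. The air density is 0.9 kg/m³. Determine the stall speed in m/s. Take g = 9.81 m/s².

Weight W = mg = 1040 × 9.81 = 10200 N.
V_stall = √(2W/(ρ·S·CL,max)) = √(2 × 10200 / (0.9 × 17 × 1.54))
V_stall = √866 = 29.4 m/s

V_stall = 29.4 m/s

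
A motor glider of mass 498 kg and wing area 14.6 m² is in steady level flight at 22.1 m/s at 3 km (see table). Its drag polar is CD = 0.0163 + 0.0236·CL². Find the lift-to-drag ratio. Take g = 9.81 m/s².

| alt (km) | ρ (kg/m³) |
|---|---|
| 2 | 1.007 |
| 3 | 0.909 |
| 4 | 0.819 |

At 3 km, from the table: ρ = 0.909 kg/m³.
In steady level flight, lift balances weight: W = mg = 498 × 9.81 = 4885.4 N.
Dynamic pressure q = 0.5 × 0.909 × 22.1² = 222 Pa.
CL = 2W/(ρv²S) = 2×4885.4/(0.909×22.1²×14.6) = 1.507.
CD = 0.0163 + 0.0236 × 1.507² = 0.06992.
L/D = CL/CD = 1.507 / 0.06992 = 21.6

L/D = 21.6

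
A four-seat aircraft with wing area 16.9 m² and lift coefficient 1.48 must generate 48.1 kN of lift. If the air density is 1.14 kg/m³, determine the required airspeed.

L = ½ρv²S·CL ⇒ v = √(2L/(ρ·S·CL))
v = √(2 × 48100 / (1.14 × 16.9 × 1.48)) = √3374 = 58.1 m/s

v = 58.1 m/s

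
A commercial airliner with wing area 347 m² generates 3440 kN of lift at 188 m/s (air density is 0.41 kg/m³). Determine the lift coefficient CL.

CL = 1.37

From L = ½ρv²S·CL, rearranging gives CL = 2L/(ρv²S).
CL = 2 × 3.44×10^6 / (0.41 × 188² × 347) = 1.37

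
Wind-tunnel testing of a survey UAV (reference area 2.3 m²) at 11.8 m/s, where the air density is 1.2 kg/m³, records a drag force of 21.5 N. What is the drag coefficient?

CD = 0.112

From D = ½ρv²S·CD, rearranging gives CD = 2D/(ρv²S).
CD = 2 × 21.5 / (1.2 × 11.8² × 2.3) = 0.112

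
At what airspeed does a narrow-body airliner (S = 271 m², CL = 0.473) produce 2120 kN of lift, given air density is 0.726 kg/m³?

L = ½ρv²S·CL ⇒ v = √(2L/(ρ·S·CL))
v = √(2 × 2.12×10^6 / (0.726 × 271 × 0.473)) = √45560 = 213 m/s

v = 213 m/s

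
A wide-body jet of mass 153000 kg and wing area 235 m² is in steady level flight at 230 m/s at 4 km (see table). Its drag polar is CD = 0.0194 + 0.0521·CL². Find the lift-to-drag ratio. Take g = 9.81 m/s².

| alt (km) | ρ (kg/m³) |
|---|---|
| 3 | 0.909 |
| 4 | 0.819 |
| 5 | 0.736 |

At 4 km, from the table: ρ = 0.819 kg/m³.
In steady level flight, lift balances weight: W = mg = 153000 × 9.81 = 1.5009×10^6 N.
Dynamic pressure q = 0.5 × 0.819 × 230² = 21660 Pa.
CL = W/(q·S) = 1.5009×10^6 / (21660 × 235) = 0.2948.
CD = 0.0194 + 0.0521 × 0.2948² = 0.02393.
L/D = CL/CD = 0.2948 / 0.02393 = 12.3

L/D = 12.3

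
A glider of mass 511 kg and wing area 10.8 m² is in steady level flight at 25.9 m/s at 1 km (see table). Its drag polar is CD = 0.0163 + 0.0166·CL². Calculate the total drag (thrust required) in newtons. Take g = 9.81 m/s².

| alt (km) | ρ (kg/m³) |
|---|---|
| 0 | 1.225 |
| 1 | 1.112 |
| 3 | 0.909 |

At 1 km, from the table: ρ = 1.112 kg/m³.
Weight W = mg = 511 × 9.81 = 5012.9 N; in level flight L = W.
q = ½ρv² = ½ × 1.112 × 25.9² = 373 Pa.
CL = 2W/(ρv²S) = 2×5012.9/(1.112×25.9²×10.8) = 1.244.
CD = 0.0163 + 0.0166 × 1.244² = 0.04201.
D = q·S·CD = 373 × 10.8 × 0.04201 = 169.2 N

D = 169 N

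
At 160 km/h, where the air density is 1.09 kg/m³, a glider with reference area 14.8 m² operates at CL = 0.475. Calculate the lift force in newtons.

Convert speed: v = 160 km/h ÷ 3.6 = 44.44 m/s.
Dynamic pressure q = ½ρv² = ½ × 1.09 × 44.44² = 1077 Pa.
L = q·S·CL = 1077 × 14.8 × 0.475 = 7570 N ≈ 7.57 kN

L = 7570 N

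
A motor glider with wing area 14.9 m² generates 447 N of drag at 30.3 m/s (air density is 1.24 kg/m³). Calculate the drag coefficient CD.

CD = 0.0527

From D = ½ρv²S·CD, rearranging gives CD = 2D/(ρv²S).
CD = 2 × 447 / (1.24 × 30.3² × 14.9) = 0.0527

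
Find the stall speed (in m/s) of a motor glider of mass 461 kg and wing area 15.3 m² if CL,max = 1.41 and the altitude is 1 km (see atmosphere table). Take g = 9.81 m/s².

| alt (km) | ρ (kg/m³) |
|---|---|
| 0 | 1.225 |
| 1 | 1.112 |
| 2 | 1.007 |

V_stall = 19.4 m/s

At 1 km, from the table: ρ = 1.112 kg/m³.
Stall occurs when L = W at CL,max. W = mg = 461 × 9.81 = 4522 N.
From L = ½ρV²S·CL,max = W: V_stall = √(2W/(ρSCL,max)) = √(2·4522/(1.112·15.3·1.41))
V_stall = √377 = 19.4 m/s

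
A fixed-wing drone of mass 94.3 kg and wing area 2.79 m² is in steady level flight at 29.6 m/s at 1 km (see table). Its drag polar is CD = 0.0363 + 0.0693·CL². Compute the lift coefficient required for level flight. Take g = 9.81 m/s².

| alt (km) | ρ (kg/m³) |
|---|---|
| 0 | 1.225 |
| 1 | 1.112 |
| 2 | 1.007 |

CL = 0.681

At 1 km, from the table: ρ = 1.112 kg/m³.
Weight W = mg = 94.3 × 9.81 = 925.08 N; in level flight L = W.
q = ½ρv² = ½ × 1.112 × 29.6² = 487.1 Pa.
CL = 2W/(ρv²S) = 2×925.08/(1.112×29.6²×2.79) = 0.6806.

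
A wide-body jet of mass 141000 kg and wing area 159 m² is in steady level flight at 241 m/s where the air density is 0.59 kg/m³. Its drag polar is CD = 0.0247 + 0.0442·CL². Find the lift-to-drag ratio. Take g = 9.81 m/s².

Level flight ⇒ L = W = m·g = 141000 × 9.81 = 1.3832×10^6 N.
q = ½ρv² = ½ × 0.59 × 241² = 17130 Pa.
CL = 2W/(ρv²S) = 2×1.3832×10^6/(0.59×241²×159) = 0.5077.
CD = 0.0247 + 0.0442 × 0.5077² = 0.03609.
L/D = CL/CD = 0.5077 / 0.03609 = 14.1

L/D = 14.1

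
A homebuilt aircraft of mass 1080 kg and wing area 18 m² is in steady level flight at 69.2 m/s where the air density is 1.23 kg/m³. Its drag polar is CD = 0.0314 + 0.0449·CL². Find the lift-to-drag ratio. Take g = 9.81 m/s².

Weight W = mg = 1080 × 9.81 = 10595 N; in level flight L = W.
Dynamic pressure q = 0.5 × 1.23 × 69.2² = 2945 Pa.
CL = 2W/(ρv²S) = 2×10595/(1.23×69.2²×18) = 0.1999.
CD = 0.0314 + 0.0449 × 0.1999² = 0.03319.
L/D = CL/CD = 0.1999 / 0.03319 = 6.02

L/D = 6.02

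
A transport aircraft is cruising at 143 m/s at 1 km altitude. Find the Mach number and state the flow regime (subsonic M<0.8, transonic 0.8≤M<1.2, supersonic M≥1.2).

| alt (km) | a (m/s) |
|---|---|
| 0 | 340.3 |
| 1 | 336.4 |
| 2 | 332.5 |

At 1 km, from the table: a = 336.4 m/s.
M = v/a = 143 / 336.4 = 0.425
M = 0.425 → subsonic.

M = 0.425 (subsonic)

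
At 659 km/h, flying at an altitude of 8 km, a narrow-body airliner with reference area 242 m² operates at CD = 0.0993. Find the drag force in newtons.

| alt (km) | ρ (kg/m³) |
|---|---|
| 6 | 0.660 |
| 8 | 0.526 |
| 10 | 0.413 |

At 8 km, from the table: ρ = 0.526 kg/m³.
Convert speed: v = 659 km/h ÷ 3.6 = 183.1 m/s.
D = ½ρv²S·CD = ½ × 0.526 × 183.1² × 242 × 0.0993 = 2.12×10^5 N ≈ 212 kN

D = 2.12×10^5 N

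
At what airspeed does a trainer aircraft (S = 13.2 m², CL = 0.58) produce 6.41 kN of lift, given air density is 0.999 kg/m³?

L = ½ρv²S·CL ⇒ v = √(2L/(ρ·S·CL))
v = √(2 × 6410 / (0.999 × 13.2 × 0.58)) = √1676 = 40.9 m/s

v = 40.9 m/s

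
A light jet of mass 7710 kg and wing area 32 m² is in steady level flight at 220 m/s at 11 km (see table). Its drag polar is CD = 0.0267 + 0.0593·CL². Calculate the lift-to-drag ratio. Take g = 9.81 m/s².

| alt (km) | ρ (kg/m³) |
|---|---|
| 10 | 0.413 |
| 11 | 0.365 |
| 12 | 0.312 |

At 11 km, from the table: ρ = 0.365 kg/m³.
Weight W = mg = 7710 × 9.81 = 75635 N; in level flight L = W.
q = ½ρv² = ½ × 0.365 × 220² = 8833 Pa.
Required CL = L/(qS) = 75635/(8833·32) = 0.2676.
CD = 0.0267 + 0.0593 × 0.2676² = 0.03095.
L/D = CL/CD = 0.2676 / 0.03095 = 8.65

L/D = 8.65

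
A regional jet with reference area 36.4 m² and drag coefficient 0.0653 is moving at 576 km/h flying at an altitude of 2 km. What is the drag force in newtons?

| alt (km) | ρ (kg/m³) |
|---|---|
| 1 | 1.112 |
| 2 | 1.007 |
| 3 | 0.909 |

At 2 km, from the table: ρ = 1.007 kg/m³.
Convert speed: v = 576 km/h ÷ 3.6 = 160 m/s.
Dynamic pressure q = ½ρv² = ½ × 1.007 × 160² = 12890 Pa.
D = q·S·CD = 12890 × 36.4 × 0.0653 = 30600 N ≈ 30.6 kN

D = 30600 N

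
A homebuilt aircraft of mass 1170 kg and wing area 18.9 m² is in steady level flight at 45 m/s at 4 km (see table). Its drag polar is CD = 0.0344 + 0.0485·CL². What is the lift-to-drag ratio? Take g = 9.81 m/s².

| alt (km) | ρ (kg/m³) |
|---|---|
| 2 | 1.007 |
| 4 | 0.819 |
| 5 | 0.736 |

L/D = 12.1

At 4 km, from the table: ρ = 0.819 kg/m³.
Weight W = mg = 1170 × 9.81 = 11478 N; in level flight L = W.
q = ½ρv² = ½ × 0.819 × 45² = 829.2 Pa.
CL = 2W/(ρv²S) = 2×11478/(0.819×45²×18.9) = 0.7323.
CD = 0.0344 + 0.0485 × 0.7323² = 0.06041.
L/D = CL/CD = 0.7323 / 0.06041 = 12.1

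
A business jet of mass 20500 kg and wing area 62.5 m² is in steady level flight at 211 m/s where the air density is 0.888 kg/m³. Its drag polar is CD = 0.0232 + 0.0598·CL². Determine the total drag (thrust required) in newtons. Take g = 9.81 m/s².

D = 30600 N

Level flight ⇒ L = W = m·g = 20500 × 9.81 = 2.011×10^5 N.
Dynamic pressure q = 0.5 × 0.888 × 211² = 19770 Pa.
CL = 2W/(ρv²S) = 2×2.011×10^5/(0.888×211²×62.5) = 0.1628.
CD = 0.0232 + 0.0598 × 0.1628² = 0.02478.
D = q·S·CD = 19770 × 62.5 × 0.02478 = 30620 N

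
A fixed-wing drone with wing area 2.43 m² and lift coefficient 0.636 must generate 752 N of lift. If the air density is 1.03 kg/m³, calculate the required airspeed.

v = 30.7 m/s

L = ½ρv²S·CL ⇒ v = √(2L/(ρ·S·CL))
v = √(2 × 752 / (1.03 × 2.43 × 0.636)) = √944.8 = 30.7 m/s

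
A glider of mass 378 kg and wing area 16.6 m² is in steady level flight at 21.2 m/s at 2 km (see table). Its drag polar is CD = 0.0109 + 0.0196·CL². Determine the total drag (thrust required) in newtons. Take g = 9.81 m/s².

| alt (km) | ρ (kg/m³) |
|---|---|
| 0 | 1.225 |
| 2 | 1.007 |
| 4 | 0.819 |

D = 113 N

At 2 km, from the table: ρ = 1.007 kg/m³.
In steady level flight, lift balances weight: W = mg = 378 × 9.81 = 3708.2 N.
q = ½ρv² = ½ × 1.007 × 21.2² = 226.3 Pa.
Required CL = L/(qS) = 3708.2/(226.3·16.6) = 0.9871.
CD = 0.0109 + 0.0196 × 0.9871² = 0.03.
D = q·S·CD = 226.3 × 16.6 × 0.03 = 112.7 N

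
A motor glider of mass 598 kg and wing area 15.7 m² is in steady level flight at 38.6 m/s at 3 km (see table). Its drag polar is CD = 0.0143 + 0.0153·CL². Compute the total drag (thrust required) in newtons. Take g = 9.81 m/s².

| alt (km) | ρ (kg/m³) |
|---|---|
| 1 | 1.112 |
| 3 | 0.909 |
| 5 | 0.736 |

D = 202 N

At 3 km, from the table: ρ = 0.909 kg/m³.
In steady level flight, lift balances weight: W = mg = 598 × 9.81 = 5866.4 N.
q = ½ρv² = ½ × 0.909 × 38.6² = 677.2 Pa.
Required CL = L/(qS) = 5866.4/(677.2·15.7) = 0.5518.
CD = 0.0143 + 0.0153 × 0.5518² = 0.01896.
D = q·S·CD = 677.2 × 15.7 × 0.01896 = 201.6 N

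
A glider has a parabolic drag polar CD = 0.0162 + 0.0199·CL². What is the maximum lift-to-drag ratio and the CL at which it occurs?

(L/D)max = 27.8, at CL = 0.902

For CD = CD0 + K·CL², (L/D)max occurs at CL* = √(CD0/K) and equals 1/(2√(K·CD0)).
(L/D)max = 1/(2√(0.0199 × 0.0162)) = 1/(2 × 0.01795) = 27.8
CL* = √(0.0162/0.0199) = 0.902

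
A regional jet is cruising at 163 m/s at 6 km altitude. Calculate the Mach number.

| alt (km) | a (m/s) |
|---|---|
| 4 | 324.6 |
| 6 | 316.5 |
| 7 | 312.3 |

M = 0.515

At 6 km, from the table: a = 316.5 m/s.
M = v/a = 163 / 316.5 = 0.515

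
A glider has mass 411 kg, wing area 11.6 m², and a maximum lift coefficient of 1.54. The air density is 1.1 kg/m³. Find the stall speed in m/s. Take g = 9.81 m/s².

Weight W = mg = 411 × 9.81 = 4032 N.
From L = ½ρV²S·CL,max = W: V_stall = √(2W/(ρSCL,max)) = √(2·4032/(1.1·11.6·1.54))
V_stall = √410.4 = 20.3 m/s

V_stall = 20.3 m/s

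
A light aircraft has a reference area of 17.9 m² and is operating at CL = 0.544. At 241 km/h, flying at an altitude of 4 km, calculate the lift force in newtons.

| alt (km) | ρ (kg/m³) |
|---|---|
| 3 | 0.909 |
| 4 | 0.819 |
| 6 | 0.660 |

L = 17900 N

At 4 km, from the table: ρ = 0.819 kg/m³.
Convert speed: v = 241 km/h ÷ 3.6 = 66.94 m/s.
L = ½ρv²S·CL = ½ × 0.819 × 66.94² × 17.9 × 0.544 = 17900 N ≈ 17.9 kN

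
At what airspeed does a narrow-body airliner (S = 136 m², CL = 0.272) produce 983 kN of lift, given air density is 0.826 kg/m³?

L = ½ρv²S·CL ⇒ v = √(2L/(ρ·S·CL))
v = √(2 × 9.83×10^5 / (0.826 × 136 × 0.272)) = √64340 = 254 m/s

v = 254 m/s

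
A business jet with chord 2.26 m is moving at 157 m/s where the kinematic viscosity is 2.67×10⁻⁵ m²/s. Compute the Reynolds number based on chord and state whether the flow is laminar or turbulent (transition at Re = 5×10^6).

Re = v·c/ν = 157 × 2.26 / (2.67×10⁻⁵) = 1.33×10^7
Since 1.33×10^7 > 5×10^6, the flow is turbulent.

Re = 1.33×10^7 (turbulent)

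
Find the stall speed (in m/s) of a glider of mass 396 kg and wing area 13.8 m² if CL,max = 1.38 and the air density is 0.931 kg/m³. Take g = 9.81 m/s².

V_stall = 20.9 m/s

Weight W = mg = 396 × 9.81 = 3885 N.
V_stall = √(2W/(ρ·S·CL,max)) = √(2 × 3885 / (0.931 × 13.8 × 1.38))
V_stall = √438.2 = 20.9 m/s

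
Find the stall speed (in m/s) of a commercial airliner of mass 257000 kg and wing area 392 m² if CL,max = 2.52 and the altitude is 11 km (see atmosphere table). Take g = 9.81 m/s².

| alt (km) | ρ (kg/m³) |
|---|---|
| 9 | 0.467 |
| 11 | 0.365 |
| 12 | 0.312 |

At 11 km, from the table: ρ = 0.365 kg/m³.
Weight W = mg = 257000 × 9.81 = 2.521×10^6 N.
From L = ½ρV²S·CL,max = W: V_stall = √(2W/(ρSCL,max)) = √(2·2.521×10^6/(0.365·392·2.52))
V_stall = √13980 = 118 m/s

V_stall = 118 m/s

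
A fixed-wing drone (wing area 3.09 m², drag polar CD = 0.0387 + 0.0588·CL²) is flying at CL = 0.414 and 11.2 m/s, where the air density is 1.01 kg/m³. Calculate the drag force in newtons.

CD = 0.0387 + 0.0588 × 0.414² = 0.04878
D = ½ρv²S·CD = ½ × 1.01 × 11.2² × 3.09 × 0.04878 = 9.55 N

D = 9.55 N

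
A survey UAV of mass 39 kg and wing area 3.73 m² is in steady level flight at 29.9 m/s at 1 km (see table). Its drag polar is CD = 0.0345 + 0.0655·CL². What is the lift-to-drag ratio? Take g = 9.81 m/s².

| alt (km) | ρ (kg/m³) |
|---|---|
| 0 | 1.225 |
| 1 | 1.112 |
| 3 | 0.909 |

At 1 km, from the table: ρ = 1.112 kg/m³.
In steady level flight, lift balances weight: W = mg = 39 × 9.81 = 382.59 N.
q = ½ρv² = ½ × 1.112 × 29.9² = 497.1 Pa.
CL = 2W/(ρv²S) = 2×382.59/(1.112×29.9²×3.73) = 0.2064.
CD = 0.0345 + 0.0655 × 0.2064² = 0.03729.
L/D = CL/CD = 0.2064 / 0.03729 = 5.53

L/D = 5.53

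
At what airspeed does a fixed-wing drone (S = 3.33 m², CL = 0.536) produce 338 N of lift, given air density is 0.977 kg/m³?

L = ½ρv²S·CL ⇒ v = √(2L/(ρ·S·CL))
v = √(2 × 338 / (0.977 × 3.33 × 0.536)) = √387.7 = 19.7 m/s

v = 19.7 m/s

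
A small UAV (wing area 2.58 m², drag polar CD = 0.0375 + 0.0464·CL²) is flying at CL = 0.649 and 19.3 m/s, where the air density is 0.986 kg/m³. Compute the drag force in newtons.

CD = 0.0375 + 0.0464 × 0.649² = 0.05704
D = ½ρv²S·CD = ½ × 0.986 × 19.3² × 2.58 × 0.05704 = 27 N

D = 27 N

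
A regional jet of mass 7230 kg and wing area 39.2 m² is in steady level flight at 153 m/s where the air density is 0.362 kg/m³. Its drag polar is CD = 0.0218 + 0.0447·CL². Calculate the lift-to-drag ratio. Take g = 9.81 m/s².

L/D = 14.3

Level flight ⇒ L = W = m·g = 7230 × 9.81 = 70926 N.
Dynamic pressure q = 0.5 × 0.362 × 153² = 4237 Pa.
CL = 2W/(ρv²S) = 2×70926/(0.362×153²×39.2) = 0.427.
CD = 0.0218 + 0.0447 × 0.427² = 0.02995.
L/D = CL/CD = 0.427 / 0.02995 = 14.3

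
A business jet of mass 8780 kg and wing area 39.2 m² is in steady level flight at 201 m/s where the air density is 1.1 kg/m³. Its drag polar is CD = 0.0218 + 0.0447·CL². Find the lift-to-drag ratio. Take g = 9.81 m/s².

Weight W = mg = 8780 × 9.81 = 86132 N; in level flight L = W.
q = ½ρv² = ½ × 1.1 × 201² = 22220 Pa.
CL = W/(q·S) = 86132 / (22220 × 39.2) = 0.09888.
CD = 0.0218 + 0.0447 × 0.09888² = 0.02224.
L/D = CL/CD = 0.09888 / 0.02224 = 4.45

L/D = 4.45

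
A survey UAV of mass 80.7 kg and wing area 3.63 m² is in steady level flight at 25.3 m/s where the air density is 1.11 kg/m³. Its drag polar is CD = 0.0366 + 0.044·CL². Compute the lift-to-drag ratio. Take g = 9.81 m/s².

L/D = 11.5

Weight W = mg = 80.7 × 9.81 = 791.67 N; in level flight L = W.
q = ½ρv² = ½ × 1.11 × 25.3² = 355.2 Pa.
CL = W/(q·S) = 791.67 / (355.2 × 3.63) = 0.6139.
CD = 0.0366 + 0.044 × 0.6139² = 0.05318.
L/D = CL/CD = 0.6139 / 0.05318 = 11.5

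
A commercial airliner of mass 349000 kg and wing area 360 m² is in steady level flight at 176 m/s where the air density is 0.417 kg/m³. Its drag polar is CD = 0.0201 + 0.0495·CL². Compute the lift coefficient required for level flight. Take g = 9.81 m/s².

Level flight ⇒ L = W = m·g = 349000 × 9.81 = 3.4237×10^6 N.
q = ½ρv² = ½ × 0.417 × 176² = 6458 Pa.
CL = W/(q·S) = 3.4237×10^6 / (6458 × 360) = 1.473.

CL = 1.47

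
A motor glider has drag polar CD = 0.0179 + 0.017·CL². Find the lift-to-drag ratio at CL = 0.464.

L/D = 21.5

CD = 0.0179 + 0.017 × 0.464² = 0.02156
L/D = CL/CD = 0.464 / 0.02156 = 21.5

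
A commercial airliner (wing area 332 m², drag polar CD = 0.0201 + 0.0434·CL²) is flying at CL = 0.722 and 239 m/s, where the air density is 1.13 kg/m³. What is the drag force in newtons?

D = 4.58×10^5 N

CD = 0.0201 + 0.0434 × 0.722² = 0.04272
D = ½ρv²S·CD = ½ × 1.13 × 239² × 332 × 0.04272 = 4.58×10^5 N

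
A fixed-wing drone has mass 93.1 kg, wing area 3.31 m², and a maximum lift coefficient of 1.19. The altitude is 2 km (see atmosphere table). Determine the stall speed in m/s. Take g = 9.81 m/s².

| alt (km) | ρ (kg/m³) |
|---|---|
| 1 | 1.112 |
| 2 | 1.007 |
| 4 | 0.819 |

V_stall = 21.5 m/s

At 2 km, from the table: ρ = 1.007 kg/m³.
Stall occurs when L = W at CL,max. W = mg = 93.1 × 9.81 = 913.3 N.
From L = ½ρV²S·CL,max = W: V_stall = √(2W/(ρSCL,max)) = √(2·913.3/(1.007·3.31·1.19))
V_stall = √460.5 = 21.5 m/s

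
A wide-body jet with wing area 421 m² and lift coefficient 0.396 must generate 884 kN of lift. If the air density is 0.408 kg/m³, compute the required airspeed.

v = 161 m/s

L = ½ρv²S·CL ⇒ v = √(2L/(ρ·S·CL))
v = √(2 × 8.84×10^5 / (0.408 × 421 × 0.396)) = √25990 = 161 m/s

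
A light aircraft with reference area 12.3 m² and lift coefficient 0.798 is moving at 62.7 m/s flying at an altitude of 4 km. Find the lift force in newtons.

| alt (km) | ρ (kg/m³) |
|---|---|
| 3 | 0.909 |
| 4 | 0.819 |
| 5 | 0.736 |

At 4 km, from the table: ρ = 0.819 kg/m³.
Dynamic pressure q = ½ρv² = ½ × 0.819 × 62.7² = 1610 Pa.
L = q·S·CL = 1610 × 12.3 × 0.798 = 15800 N ≈ 15.8 kN

L = 15800 N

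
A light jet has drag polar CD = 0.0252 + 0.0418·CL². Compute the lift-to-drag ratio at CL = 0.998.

CD = 0.0252 + 0.0418 × 0.998² = 0.06683
L/D = CL/CD = 0.998 / 0.06683 = 14.9

L/D = 14.9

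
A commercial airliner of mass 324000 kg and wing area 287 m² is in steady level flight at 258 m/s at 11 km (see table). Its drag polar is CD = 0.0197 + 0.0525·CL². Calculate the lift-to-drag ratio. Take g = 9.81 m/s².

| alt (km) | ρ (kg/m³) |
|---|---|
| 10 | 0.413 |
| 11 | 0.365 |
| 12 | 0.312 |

At 11 km, from the table: ρ = 0.365 kg/m³.
In steady level flight, lift balances weight: W = mg = 324000 × 9.81 = 3.1784×10^6 N.
q = ½ρv² = ½ × 0.365 × 258² = 12150 Pa.
CL = 2W/(ρv²S) = 2×3.1784×10^6/(0.365×258²×287) = 0.9117.
CD = 0.0197 + 0.0525 × 0.9117² = 0.06333.
L/D = CL/CD = 0.9117 / 0.06333 = 14.4

L/D = 14.4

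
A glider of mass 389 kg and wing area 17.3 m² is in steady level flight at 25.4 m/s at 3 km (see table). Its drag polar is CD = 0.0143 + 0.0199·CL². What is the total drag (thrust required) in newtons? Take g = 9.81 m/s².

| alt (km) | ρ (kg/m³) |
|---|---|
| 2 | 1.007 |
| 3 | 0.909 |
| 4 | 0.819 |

At 3 km, from the table: ρ = 0.909 kg/m³.
In steady level flight, lift balances weight: W = mg = 389 × 9.81 = 3816.1 N.
q = ½ρv² = ½ × 0.909 × 25.4² = 293.2 Pa.
CL = 2W/(ρv²S) = 2×3816.1/(0.909×25.4²×17.3) = 0.7523.
CD = 0.0143 + 0.0199 × 0.7523² = 0.02556.
D = q·S·CD = 293.2 × 17.3 × 0.02556 = 129.7 N

D = 130 N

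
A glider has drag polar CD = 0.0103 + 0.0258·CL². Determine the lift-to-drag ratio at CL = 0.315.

CD = 0.0103 + 0.0258 × 0.315² = 0.01286
L/D = CL/CD = 0.315 / 0.01286 = 24.5

L/D = 24.5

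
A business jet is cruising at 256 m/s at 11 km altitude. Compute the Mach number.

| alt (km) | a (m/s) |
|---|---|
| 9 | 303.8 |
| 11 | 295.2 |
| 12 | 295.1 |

At 11 km, from the table: a = 295.2 m/s.
M = v/a = 256 / 295.2 = 0.867

M = 0.867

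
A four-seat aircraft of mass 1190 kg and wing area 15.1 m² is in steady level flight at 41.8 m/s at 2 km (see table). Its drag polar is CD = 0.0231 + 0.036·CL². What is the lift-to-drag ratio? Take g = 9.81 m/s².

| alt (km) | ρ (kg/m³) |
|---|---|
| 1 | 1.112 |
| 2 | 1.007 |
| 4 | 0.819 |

At 2 km, from the table: ρ = 1.007 kg/m³.
In steady level flight, lift balances weight: W = mg = 1190 × 9.81 = 11674 N.
Dynamic pressure q = 0.5 × 1.007 × 41.8² = 879.7 Pa.
CL = 2W/(ρv²S) = 2×11674/(1.007×41.8²×15.1) = 0.8788.
CD = 0.0231 + 0.036 × 0.8788² = 0.0509.
L/D = CL/CD = 0.8788 / 0.0509 = 17.3

L/D = 17.3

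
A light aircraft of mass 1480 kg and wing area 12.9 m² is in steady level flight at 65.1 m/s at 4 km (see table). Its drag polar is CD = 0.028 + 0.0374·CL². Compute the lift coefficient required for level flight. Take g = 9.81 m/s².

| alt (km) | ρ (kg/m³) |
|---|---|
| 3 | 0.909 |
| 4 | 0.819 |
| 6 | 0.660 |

CL = 0.649

At 4 km, from the table: ρ = 0.819 kg/m³.
Weight W = mg = 1480 × 9.81 = 14519 N; in level flight L = W.
Dynamic pressure q = 0.5 × 0.819 × 65.1² = 1735 Pa.
CL = 2W/(ρv²S) = 2×14519/(0.819×65.1²×12.9) = 0.6485.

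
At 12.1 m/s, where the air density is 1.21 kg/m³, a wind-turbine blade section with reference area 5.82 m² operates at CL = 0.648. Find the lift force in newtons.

L = 334 N

L = ½ρv²S·CL = ½ × 1.21 × 12.1² × 5.82 × 0.648 = 334 N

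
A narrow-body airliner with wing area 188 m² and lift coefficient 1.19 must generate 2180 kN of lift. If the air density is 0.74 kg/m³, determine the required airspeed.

v = 162 m/s

L = ½ρv²S·CL ⇒ v = √(2L/(ρ·S·CL))
v = √(2 × 2.18×10^6 / (0.74 × 188 × 1.19)) = √26340 = 162 m/s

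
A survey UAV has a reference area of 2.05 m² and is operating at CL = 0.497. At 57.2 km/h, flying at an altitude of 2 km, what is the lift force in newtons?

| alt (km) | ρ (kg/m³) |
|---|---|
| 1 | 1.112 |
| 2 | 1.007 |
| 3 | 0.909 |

At 2 km, from the table: ρ = 1.007 kg/m³.
Convert speed: v = 57.2 km/h ÷ 3.6 = 15.89 m/s.
Dynamic pressure q = ½ρv² = ½ × 1.007 × 15.89² = 127.1 Pa.
L = q·S·CL = 127.1 × 2.05 × 0.497 = 130 N

L = 130 N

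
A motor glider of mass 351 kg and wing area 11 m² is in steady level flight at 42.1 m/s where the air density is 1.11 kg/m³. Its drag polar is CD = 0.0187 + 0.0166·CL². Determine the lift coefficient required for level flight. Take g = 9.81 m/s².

CL = 0.318

Weight W = mg = 351 × 9.81 = 3443.3 N; in level flight L = W.
q = ½ρv² = ½ × 1.11 × 42.1² = 983.7 Pa.
CL = 2W/(ρv²S) = 2×3443.3/(1.11×42.1²×11) = 0.3182.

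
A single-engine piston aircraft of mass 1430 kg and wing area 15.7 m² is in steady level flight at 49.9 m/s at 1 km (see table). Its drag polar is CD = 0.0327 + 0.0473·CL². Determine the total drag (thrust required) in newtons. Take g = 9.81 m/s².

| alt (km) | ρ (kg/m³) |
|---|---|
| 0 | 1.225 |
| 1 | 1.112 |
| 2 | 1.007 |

D = 1140 N

At 1 km, from the table: ρ = 1.112 kg/m³.
In steady level flight, lift balances weight: W = mg = 1430 × 9.81 = 14028 N.
Dynamic pressure q = 0.5 × 1.112 × 49.9² = 1384 Pa.
Required CL = L/(qS) = 14028/(1384·15.7) = 0.6454.
CD = 0.0327 + 0.0473 × 0.6454² = 0.0524.
D = q·S·CD = 1384 × 15.7 × 0.0524 = 1139 N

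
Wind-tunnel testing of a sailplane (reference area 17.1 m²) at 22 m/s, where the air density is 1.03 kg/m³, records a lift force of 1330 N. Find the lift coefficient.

From L = ½ρv²S·CL, rearranging gives CL = 2L/(ρv²S).
CL = 2 × 1330 / (1.03 × 22² × 17.1) = 0.312

CL = 0.312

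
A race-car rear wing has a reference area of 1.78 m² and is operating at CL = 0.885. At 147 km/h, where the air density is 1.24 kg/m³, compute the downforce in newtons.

L = 1630 N

Convert speed: v = 147 km/h ÷ 3.6 = 40.83 m/s.
L = ½ρv²S·CL = ½ × 1.24 × 40.83² × 1.78 × 0.885 = 1630 N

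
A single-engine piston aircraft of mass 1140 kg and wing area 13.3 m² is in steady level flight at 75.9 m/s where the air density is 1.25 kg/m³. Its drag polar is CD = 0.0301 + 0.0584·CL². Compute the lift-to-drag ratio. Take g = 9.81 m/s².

Weight W = mg = 1140 × 9.81 = 11183 N; in level flight L = W.
q = ½ρv² = ½ × 1.25 × 75.9² = 3601 Pa.
CL = W/(q·S) = 11183 / (3601 × 13.3) = 0.2335.
CD = 0.0301 + 0.0584 × 0.2335² = 0.03329.
L/D = CL/CD = 0.2335 / 0.03329 = 7.02

L/D = 7.02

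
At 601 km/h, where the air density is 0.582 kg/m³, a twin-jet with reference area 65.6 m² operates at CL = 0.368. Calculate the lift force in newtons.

L = 1.96×10^5 N

Convert speed: v = 601 km/h ÷ 3.6 = 166.9 m/s.
L = ½ρv²S·CL = ½ × 0.582 × 166.9² × 65.6 × 0.368 = 1.96×10^5 N ≈ 196 kN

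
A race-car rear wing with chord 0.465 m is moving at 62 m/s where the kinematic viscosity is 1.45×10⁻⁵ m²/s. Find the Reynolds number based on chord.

Re = v·c/ν = 62 × 0.465 / (1.45×10⁻⁵) = 1.99×10^6

Re = 1.99×10^6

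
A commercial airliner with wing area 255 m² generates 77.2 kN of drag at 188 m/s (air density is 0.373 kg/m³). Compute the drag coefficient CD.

From D = ½ρv²S·CD, rearranging gives CD = 2D/(ρv²S).
CD = 2 × 77200 / (0.373 × 188² × 255) = 0.0459

CD = 0.0459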